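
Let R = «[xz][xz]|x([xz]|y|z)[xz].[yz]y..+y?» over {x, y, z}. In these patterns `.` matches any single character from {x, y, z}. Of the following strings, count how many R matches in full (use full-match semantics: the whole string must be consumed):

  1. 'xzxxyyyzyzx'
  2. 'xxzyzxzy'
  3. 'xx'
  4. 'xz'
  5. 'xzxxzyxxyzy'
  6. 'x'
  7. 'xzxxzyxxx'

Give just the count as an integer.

1 → match
2 → no match
3 → match
4 → match
5 → match
6 → no match
7 → match
Total matched: 5

5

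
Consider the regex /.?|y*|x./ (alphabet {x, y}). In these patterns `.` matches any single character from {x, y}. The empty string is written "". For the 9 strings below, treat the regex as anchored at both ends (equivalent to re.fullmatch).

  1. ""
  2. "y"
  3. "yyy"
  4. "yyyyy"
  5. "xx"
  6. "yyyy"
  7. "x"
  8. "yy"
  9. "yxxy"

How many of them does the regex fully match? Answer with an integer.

8

1 → match
2 → match
3 → match
4 → match
5 → match
6 → match
7 → match
8 → match
9 → no match
Total matched: 8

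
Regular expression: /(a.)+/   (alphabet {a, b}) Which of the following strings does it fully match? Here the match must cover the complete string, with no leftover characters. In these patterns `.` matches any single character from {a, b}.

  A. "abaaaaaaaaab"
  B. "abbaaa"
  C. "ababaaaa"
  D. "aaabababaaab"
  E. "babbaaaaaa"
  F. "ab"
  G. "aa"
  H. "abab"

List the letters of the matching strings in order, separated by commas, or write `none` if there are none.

A → match
B → no match
C → match
D → match
E → no match — must start with "a"
F → match
G → match
H → match

A, C, D, F, G, H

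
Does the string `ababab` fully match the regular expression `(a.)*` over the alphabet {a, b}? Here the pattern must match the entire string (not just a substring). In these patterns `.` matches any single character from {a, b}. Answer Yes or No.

Yes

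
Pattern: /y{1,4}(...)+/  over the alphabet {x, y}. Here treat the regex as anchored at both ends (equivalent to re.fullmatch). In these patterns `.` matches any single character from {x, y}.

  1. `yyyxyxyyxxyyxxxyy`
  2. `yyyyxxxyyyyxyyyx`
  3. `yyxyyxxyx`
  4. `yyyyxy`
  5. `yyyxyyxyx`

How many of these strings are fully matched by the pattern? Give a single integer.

1 → match
2 → match
3. `yyxyyxxyx` → no match
4. `yyyyxy` → match
5. `yyyxyyxyx` → match
Total matched: 4

4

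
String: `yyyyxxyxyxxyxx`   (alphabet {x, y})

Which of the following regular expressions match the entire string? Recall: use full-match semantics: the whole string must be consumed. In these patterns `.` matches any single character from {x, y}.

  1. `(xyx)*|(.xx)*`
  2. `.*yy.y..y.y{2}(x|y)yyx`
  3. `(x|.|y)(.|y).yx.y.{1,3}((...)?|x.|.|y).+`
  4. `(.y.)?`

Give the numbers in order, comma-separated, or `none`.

1 → no match
2 → no match — must end with `yyx`
3 → match
4 → no match

3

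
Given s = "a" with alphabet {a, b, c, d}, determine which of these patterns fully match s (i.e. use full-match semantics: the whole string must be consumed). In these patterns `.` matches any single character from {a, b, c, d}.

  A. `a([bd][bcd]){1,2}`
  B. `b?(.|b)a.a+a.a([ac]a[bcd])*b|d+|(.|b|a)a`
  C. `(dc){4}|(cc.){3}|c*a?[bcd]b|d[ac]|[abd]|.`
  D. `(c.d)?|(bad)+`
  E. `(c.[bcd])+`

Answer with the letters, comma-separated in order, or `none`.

A → no match
B → no match
C → match
D → no match
E → no match — must start with "c"

C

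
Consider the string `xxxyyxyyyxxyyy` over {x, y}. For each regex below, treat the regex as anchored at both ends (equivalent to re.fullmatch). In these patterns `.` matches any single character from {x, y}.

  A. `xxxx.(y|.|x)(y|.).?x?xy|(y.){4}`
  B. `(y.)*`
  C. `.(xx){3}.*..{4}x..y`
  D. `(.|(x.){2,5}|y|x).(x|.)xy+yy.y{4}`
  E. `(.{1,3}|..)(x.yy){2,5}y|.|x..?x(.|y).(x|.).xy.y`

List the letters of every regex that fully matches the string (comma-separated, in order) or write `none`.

A → no match
B → no match
C → no match
D → no match
E → match

E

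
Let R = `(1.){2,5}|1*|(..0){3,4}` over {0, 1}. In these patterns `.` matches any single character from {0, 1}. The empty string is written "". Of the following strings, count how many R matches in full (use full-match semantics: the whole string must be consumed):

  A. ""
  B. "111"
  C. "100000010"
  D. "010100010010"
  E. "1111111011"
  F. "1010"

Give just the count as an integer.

A → match
B → match
C → match
D → match
E → match
F → match
Total matched: 6

6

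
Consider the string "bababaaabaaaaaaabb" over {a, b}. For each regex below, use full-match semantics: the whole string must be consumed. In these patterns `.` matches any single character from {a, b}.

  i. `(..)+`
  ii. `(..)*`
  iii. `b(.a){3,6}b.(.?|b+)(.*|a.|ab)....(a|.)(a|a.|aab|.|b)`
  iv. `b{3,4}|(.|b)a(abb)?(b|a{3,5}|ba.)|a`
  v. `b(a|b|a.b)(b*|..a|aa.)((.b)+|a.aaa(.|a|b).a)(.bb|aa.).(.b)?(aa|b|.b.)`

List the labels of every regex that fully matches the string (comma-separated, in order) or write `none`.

i → match
ii → match
iii → no match
iv → no match
v → match

i, ii, v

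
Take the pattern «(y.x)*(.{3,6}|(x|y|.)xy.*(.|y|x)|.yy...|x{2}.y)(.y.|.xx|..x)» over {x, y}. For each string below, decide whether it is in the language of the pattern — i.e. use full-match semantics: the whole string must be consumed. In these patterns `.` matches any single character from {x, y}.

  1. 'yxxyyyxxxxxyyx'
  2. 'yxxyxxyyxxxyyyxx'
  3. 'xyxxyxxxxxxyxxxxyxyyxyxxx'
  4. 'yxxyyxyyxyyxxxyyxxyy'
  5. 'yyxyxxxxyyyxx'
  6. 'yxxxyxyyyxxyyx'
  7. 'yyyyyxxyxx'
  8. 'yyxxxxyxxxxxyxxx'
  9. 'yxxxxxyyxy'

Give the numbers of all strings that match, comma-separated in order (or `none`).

1 → no match
2 → match
3 → no match
4 → match
5 → match
6 → no match
7 → no match
8 → no match
9 → no match

2, 4, 5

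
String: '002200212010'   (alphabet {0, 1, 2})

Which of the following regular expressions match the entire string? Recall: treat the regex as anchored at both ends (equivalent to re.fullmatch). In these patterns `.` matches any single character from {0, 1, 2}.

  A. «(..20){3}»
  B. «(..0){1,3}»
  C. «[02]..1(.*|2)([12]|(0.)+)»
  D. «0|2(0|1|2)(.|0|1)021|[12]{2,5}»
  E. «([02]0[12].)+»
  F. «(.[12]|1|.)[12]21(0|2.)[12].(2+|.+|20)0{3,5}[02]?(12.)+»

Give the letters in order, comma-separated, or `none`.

A → no match — must end with '20'
B → no match
C → no match
D → no match
E → match
F → no match

E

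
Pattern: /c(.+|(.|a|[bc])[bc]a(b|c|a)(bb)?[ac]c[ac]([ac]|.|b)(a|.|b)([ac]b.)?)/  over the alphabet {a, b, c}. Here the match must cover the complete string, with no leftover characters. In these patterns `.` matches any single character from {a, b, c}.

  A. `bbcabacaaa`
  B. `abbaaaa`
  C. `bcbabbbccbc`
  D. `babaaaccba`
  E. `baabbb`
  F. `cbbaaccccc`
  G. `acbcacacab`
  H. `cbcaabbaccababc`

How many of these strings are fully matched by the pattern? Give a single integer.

A. `bbcabacaaa` → no match — must start with `c`
B. `abbaaaa` → no match — must start with `c`
C. `bcbabbbccbc` → no match — must start with `c`
D. `babaaaccba` → no match — must start with `c`
E. `baabbb` → no match — must start with `c`
F. `cbbaaccccc` → match
G. `acbcacacab` → no match — must start with `c`
H → match
Total matched: 2

2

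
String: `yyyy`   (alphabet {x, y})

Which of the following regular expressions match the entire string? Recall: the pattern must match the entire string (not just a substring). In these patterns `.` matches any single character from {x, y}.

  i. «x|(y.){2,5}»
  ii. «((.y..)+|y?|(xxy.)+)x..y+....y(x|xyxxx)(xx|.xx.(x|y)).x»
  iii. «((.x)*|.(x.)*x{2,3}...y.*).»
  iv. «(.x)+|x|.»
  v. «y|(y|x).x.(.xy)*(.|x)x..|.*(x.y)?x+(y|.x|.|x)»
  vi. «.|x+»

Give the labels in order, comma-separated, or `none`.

i

i → match
ii → no match — must end with `x`
iii → no match
iv → no match
v → no match
vi → no match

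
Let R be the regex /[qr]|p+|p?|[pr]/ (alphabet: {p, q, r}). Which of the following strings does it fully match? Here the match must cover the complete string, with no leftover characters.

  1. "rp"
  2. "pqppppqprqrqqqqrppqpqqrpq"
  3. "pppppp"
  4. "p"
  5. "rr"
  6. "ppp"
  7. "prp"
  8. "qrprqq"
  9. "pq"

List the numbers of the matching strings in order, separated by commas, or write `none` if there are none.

3, 4, 6

1 → no match
2 → no match
3 → match
4 → match
5 → no match
6 → match
7 → no match
8 → no match
9 → no match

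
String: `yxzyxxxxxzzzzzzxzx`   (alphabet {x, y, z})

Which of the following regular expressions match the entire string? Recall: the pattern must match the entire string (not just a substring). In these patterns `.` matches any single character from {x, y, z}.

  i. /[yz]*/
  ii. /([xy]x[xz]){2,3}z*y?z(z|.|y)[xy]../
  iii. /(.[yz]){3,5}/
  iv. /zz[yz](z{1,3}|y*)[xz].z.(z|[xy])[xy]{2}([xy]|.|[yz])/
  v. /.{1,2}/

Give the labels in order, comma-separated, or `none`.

ii

i → no match
ii → match
iii → no match
iv → no match — must start with `zz`
v → no match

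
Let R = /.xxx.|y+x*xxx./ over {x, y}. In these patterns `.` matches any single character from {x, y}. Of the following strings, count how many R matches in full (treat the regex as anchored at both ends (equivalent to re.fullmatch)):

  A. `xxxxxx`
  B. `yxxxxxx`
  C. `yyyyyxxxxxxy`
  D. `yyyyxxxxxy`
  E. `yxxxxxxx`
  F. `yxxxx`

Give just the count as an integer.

5

A → no match
B → match
C → match
D → match
E → match
F → match
Total matched: 5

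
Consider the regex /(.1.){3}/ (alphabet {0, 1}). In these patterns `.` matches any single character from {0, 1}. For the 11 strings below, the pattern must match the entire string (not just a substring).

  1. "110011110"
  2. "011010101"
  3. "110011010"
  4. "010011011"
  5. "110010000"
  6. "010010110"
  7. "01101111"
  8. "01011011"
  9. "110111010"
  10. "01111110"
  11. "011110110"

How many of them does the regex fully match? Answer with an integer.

6

1 → match
2 → no match
3 → match
4 → match
5 → no match
6 → match
7 → no match
8 → no match
9 → match
10 → no match
11 → match
Total matched: 6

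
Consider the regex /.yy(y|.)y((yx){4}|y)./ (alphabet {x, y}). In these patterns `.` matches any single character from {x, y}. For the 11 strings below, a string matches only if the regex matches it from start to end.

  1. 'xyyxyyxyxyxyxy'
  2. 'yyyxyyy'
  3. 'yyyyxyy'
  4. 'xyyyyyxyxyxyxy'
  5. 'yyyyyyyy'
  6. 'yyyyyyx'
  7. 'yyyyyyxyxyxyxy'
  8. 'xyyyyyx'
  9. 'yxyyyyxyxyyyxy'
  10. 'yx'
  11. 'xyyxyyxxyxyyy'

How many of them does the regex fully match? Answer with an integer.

6

1 → match
2. 'yyyxyyy' → match
3. 'yyyyxyy' → no match
4 → match
5. 'yyyyyyyy' → no match
6. 'yyyyyyx' → match
7 → match
8. 'xyyyyyx' → match
9 → no match
10. 'yx' → no match
11 → no match
Total matched: 6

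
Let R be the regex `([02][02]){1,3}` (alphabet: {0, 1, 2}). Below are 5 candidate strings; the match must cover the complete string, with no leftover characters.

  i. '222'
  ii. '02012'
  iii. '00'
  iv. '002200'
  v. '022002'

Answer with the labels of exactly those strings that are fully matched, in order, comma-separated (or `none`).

i → no match
ii → no match
iii → match
iv → match
v → match

iii, iv, v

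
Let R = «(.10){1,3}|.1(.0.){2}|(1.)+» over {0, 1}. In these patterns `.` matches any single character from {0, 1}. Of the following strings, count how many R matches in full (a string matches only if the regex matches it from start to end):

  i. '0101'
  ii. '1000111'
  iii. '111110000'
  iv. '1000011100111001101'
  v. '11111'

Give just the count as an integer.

0

i → no match
ii → no match
iii → no match
iv → no match
v → no match
Total matched: 0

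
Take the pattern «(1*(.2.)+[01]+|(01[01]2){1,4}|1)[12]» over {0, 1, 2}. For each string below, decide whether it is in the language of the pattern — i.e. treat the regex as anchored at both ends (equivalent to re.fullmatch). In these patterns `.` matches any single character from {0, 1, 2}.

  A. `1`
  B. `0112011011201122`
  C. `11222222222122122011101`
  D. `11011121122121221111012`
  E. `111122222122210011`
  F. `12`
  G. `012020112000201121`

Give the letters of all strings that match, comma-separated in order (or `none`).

A → no match
B → no match
C → match
D → no match
E → match
F → match
G → no match

C, E, F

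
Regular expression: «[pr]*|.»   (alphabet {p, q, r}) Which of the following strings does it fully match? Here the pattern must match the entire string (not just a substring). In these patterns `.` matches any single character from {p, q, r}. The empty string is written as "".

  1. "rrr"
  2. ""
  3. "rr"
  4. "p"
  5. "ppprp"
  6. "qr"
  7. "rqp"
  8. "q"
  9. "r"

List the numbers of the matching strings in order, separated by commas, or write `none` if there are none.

1, 2, 3, 4, 5, 8, 9

1 → match
2 → match
3 → match
4 → match
5 → match
6 → no match
7 → no match
8 → match
9 → match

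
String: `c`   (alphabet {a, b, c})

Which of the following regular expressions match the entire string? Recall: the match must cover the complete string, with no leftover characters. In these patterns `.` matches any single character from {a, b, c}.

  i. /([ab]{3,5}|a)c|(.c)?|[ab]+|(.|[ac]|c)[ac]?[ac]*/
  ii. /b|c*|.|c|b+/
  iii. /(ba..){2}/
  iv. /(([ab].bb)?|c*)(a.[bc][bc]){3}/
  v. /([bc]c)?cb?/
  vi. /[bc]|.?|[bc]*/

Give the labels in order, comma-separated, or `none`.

i → match
ii → match
iii → no match — must start with `ba`
iv → no match
v → match
vi → match

i, ii, v, vi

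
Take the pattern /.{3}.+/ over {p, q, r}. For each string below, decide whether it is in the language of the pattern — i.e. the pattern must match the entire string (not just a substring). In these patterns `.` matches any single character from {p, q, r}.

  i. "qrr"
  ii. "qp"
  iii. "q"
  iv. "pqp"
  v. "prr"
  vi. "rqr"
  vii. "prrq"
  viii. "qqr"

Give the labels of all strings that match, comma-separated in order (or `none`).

i → no match
ii → no match
iii → no match
iv → no match
v → no match
vi → no match
vii → match
viii → no match

vii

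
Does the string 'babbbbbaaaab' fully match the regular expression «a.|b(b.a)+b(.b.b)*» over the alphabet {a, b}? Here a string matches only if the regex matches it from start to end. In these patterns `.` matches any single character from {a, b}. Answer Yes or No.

No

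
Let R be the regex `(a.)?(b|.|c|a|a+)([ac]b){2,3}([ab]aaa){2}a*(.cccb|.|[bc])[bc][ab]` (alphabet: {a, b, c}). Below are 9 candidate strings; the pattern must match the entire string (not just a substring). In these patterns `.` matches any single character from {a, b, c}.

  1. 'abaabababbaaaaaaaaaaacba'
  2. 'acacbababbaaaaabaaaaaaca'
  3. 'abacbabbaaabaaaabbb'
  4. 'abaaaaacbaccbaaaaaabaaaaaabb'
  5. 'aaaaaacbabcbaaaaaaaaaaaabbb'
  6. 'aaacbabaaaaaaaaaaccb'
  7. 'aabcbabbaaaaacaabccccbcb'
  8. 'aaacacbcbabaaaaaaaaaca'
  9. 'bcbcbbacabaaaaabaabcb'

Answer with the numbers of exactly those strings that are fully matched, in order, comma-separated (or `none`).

1, 3, 5, 6

1 → match
2 → no match
3 → match
4 → no match
5 → match
6 → match
7 → no match
8 → no match
9 → no match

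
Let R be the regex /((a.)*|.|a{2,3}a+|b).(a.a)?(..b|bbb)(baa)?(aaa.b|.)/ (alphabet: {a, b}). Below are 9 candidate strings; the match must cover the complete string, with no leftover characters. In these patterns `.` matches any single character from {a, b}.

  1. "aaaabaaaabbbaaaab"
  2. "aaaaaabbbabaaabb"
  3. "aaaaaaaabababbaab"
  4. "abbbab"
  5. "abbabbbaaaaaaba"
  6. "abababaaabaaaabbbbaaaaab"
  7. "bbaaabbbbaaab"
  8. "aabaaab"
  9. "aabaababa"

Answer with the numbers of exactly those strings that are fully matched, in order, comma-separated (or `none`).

3

1 → no match
2 → no match
3 → match
4 → no match
5 → no match
6 → no match
7 → no match
8 → no match
9 → no match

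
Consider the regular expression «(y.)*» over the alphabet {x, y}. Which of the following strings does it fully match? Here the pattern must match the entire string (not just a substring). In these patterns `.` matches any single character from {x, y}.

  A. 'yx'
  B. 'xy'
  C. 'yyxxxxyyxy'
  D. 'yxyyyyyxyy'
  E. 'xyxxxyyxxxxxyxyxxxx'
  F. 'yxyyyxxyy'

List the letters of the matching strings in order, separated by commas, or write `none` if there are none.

A, D

A. 'yx' → match
B. 'xy' → no match
C. 'yyxxxxyyxy' → no match
D. 'yxyyyyyxyy' → match
E → no match
F. 'yxyyyxxyy' → no match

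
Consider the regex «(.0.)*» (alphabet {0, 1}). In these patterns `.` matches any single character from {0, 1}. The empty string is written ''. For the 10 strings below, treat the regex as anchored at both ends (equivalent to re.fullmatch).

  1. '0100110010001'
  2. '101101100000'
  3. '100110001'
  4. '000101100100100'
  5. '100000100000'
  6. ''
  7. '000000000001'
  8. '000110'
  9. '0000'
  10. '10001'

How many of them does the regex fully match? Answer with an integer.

1 → no match
2. '101101100000' → match
3. '100110001' → no match
4 → match
5. '100000100000' → match
6. '' → match
7. '000000000001' → match
8. '000110' → no match
9. '0000' → no match
10. '10001' → no match
Total matched: 5

5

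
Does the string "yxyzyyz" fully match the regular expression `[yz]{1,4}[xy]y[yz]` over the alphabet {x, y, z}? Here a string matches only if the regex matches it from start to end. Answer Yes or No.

No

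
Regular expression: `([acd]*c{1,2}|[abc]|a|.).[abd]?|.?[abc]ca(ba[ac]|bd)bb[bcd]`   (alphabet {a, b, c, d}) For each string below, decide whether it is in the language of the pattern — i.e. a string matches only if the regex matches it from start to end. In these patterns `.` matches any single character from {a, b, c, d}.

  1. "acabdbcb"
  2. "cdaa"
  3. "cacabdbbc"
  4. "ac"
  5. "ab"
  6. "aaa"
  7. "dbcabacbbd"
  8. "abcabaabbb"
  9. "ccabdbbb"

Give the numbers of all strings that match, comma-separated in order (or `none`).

3, 4, 5, 6, 7, 8, 9

1 → no match
2 → no match
3 → match
4 → match
5 → match
6 → match
7 → match
8 → match
9 → match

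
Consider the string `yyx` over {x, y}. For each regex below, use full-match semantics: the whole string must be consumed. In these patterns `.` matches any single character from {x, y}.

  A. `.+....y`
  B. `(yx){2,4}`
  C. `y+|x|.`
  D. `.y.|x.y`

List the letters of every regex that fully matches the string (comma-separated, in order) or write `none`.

D

A → no match — must end with `y`
B → no match — must start with `yx`
C → no match
D → match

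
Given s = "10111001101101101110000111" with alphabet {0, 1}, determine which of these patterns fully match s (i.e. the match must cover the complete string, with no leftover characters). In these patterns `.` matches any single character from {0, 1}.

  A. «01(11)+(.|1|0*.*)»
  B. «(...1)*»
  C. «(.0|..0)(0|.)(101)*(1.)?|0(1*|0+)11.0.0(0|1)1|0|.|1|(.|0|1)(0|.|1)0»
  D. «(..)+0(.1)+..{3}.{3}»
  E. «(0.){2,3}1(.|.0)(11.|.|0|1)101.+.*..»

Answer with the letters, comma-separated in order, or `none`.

D

A → no match — must start with "0111"
B → no match
C → no match
D → match
E → no match — must start with "0"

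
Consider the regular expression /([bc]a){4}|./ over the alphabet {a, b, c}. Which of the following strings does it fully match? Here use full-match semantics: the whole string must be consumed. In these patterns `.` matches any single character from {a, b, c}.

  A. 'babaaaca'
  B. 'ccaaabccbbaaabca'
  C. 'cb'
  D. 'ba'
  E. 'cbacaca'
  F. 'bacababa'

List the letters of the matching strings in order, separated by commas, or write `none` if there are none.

F

A → no match
B → no match
C → no match
D → no match
E → no match
F → match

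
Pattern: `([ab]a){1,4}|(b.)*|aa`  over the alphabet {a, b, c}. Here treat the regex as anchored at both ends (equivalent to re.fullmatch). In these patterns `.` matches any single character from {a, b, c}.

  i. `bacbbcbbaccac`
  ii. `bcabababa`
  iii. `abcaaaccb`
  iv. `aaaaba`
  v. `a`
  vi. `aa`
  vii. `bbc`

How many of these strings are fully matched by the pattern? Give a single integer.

2

i → no match
ii → no match
iii → no match
iv → match
v → no match
vi → match
vii → no match
Total matched: 2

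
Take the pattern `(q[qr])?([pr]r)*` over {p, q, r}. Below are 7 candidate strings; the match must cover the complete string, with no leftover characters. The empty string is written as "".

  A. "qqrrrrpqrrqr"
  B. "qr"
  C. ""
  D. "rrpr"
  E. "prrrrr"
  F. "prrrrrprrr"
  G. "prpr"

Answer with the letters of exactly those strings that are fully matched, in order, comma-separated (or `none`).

B, C, D, E, F, G

A → no match
B → match
C → match
D → match
E → match
F → match
G → match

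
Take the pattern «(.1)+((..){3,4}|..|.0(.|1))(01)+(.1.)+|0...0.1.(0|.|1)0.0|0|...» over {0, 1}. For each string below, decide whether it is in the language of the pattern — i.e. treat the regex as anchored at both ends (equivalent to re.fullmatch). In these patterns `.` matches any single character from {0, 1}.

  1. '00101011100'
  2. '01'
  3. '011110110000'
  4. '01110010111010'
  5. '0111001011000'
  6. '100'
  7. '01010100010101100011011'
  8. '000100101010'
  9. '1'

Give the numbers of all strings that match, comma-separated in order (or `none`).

1 → no match
2 → no match
3 → no match
4 → no match
5 → no match
6 → match
7 → no match
8 → match
9 → no match

6, 8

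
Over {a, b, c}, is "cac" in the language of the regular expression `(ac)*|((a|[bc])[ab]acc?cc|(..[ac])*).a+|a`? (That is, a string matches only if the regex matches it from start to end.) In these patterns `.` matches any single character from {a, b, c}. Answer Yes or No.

No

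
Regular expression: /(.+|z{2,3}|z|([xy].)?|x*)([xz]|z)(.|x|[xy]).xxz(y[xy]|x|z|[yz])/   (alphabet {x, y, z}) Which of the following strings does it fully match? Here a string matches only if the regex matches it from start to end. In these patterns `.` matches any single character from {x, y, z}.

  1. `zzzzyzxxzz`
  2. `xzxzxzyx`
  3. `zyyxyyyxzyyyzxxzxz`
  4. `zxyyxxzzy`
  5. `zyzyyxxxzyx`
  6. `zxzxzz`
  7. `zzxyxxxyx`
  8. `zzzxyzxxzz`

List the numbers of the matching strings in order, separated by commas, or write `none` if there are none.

1, 8

1 → match
2 → no match
3 → no match
4 → no match
5 → no match
6 → no match
7 → no match
8 → match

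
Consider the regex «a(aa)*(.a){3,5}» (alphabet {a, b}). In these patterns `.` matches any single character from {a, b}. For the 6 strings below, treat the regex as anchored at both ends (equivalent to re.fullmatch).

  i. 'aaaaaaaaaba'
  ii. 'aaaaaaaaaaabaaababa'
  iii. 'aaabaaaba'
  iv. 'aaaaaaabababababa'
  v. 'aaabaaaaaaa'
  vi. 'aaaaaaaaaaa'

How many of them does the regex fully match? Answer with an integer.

i → match
ii → match
iii → match
iv → match
v → match
vi → match
Total matched: 6

6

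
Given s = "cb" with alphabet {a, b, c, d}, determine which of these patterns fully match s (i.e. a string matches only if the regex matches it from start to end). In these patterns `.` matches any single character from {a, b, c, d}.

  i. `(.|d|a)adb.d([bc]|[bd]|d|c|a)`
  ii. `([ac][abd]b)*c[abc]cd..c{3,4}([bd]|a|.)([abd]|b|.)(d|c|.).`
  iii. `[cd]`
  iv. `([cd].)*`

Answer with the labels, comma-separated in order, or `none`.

iv

i → no match
ii → no match
iii → no match
iv → match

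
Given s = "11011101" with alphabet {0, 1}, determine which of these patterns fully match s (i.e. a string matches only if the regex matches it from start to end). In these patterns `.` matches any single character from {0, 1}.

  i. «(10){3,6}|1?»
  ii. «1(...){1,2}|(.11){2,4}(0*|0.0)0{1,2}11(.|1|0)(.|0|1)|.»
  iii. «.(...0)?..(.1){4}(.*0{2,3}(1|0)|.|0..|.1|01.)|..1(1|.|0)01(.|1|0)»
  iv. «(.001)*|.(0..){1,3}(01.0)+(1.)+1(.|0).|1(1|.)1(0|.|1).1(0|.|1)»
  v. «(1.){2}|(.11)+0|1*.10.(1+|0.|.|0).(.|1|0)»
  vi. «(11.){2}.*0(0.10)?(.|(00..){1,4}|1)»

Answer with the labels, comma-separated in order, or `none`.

i → no match
ii → no match
iii → no match
iv → no match
v → match
vi → match

v, vi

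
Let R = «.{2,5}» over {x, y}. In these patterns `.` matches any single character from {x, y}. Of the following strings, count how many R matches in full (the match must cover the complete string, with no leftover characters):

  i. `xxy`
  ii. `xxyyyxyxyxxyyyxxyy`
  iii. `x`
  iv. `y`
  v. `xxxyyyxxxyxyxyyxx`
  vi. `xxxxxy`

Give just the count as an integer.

1

i. `xxy` → match
ii → no match
iii. `x` → no match
iv. `y` → no match
v → no match
vi. `xxxxxy` → no match
Total matched: 1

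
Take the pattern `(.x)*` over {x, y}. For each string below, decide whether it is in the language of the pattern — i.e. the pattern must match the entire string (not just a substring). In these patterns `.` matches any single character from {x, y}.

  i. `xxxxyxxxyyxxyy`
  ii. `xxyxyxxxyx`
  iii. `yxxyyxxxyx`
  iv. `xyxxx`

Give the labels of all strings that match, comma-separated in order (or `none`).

i → no match
ii → match
iii → no match
iv → no match

ii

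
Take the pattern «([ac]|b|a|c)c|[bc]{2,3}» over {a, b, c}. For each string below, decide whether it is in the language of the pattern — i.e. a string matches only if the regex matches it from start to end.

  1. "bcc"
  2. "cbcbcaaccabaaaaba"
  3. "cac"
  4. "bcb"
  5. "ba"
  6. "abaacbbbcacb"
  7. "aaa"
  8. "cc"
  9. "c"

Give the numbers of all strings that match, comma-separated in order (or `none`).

1 → match
2 → no match
3 → no match
4 → match
5 → no match
6 → no match
7 → no match
8 → match
9 → no match

1, 4, 8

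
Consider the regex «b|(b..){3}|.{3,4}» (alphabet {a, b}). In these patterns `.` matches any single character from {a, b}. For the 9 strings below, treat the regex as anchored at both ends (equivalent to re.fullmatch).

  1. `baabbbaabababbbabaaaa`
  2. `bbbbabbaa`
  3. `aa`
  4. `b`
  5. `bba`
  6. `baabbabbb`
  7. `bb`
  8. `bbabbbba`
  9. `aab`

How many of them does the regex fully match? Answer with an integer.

5

1 → no match
2 → match
3 → no match
4 → match
5 → match
6 → match
7 → no match
8 → no match
9 → match
Total matched: 5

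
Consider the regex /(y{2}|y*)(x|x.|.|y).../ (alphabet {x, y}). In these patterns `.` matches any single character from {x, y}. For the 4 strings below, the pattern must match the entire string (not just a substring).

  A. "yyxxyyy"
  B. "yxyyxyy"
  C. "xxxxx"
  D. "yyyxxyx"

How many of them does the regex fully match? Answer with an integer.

A. "yyxxyyy" → match
B. "yxyyxyy" → no match
C. "xxxxx" → match
D. "yyyxxyx" → match
Total matched: 3

3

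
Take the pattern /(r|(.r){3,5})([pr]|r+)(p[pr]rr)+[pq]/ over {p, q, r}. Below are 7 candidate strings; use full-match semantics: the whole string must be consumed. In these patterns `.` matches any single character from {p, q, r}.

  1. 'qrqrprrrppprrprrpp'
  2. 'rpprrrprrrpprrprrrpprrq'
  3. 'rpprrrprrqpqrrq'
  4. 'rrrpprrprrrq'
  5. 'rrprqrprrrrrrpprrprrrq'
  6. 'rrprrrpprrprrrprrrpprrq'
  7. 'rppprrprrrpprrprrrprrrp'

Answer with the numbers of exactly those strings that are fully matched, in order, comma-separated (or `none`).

1 → no match
2 → match
3 → no match
4 → match
5 → match
6 → match
7 → match

2, 4, 5, 6, 7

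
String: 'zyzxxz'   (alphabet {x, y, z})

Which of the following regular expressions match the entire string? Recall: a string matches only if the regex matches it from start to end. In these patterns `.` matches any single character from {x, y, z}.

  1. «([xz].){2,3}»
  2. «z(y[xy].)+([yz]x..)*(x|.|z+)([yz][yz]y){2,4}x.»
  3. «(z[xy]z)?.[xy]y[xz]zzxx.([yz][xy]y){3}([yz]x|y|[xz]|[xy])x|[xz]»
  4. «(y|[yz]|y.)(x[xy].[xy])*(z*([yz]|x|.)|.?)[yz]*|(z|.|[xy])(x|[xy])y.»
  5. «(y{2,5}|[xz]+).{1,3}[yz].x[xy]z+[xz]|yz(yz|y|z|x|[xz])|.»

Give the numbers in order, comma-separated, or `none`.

1 → match
2 → no match
3 → no match
4 → no match
5 → no match

1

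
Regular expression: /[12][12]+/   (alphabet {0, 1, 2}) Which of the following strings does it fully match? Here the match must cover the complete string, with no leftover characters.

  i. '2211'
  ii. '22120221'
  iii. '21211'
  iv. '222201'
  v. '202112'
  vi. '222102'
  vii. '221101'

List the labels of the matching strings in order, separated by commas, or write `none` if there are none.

i, iii

i → match
ii → no match
iii → match
iv → no match
v → no match
vi → no match
vii → no match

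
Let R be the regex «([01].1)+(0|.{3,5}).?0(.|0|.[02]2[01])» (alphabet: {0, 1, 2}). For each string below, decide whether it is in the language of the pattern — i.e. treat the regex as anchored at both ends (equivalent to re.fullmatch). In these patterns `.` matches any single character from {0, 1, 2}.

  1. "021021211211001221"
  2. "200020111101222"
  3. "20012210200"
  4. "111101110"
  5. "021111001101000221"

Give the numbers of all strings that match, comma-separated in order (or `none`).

5

1 → no match
2 → no match
3 → no match
4 → no match
5 → match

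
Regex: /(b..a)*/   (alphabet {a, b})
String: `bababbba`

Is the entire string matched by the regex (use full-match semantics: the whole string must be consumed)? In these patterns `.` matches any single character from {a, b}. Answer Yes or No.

Yes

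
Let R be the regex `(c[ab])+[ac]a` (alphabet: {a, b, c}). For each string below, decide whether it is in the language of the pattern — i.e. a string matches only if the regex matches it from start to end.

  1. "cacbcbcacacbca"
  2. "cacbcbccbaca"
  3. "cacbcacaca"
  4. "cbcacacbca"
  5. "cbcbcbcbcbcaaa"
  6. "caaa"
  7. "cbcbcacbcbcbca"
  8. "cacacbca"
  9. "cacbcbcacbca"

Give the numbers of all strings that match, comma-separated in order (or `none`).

1, 3, 4, 5, 6, 7, 8, 9

1 → match
2. "cacbcbccbaca" → no match
3. "cacbcacaca" → match
4. "cbcacacbca" → match
5 → match
6. "caaa" → match
7 → match
8. "cacacbca" → match
9. "cacbcbcacbca" → match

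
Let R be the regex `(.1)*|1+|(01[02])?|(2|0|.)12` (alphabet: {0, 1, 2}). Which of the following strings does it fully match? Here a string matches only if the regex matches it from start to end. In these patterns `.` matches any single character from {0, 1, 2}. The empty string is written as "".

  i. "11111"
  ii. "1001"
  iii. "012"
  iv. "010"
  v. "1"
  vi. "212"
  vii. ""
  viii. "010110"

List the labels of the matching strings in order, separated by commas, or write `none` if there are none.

i, iii, iv, v, vi, vii

i → match
ii → no match
iii → match
iv → match
v → match
vi → match
vii → match
viii → no match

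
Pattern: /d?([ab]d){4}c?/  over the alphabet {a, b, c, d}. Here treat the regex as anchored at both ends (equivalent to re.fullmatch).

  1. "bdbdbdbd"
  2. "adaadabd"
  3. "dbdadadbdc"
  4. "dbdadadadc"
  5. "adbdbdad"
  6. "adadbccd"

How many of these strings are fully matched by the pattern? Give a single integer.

1 → match
2 → no match
3 → match
4 → match
5 → match
6 → no match
Total matched: 4

4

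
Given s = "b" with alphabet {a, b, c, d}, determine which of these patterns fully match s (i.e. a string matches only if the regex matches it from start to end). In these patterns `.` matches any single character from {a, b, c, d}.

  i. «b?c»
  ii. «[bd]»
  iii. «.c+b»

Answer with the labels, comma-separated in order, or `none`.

i → no match — must end with "c"
ii → match
iii → no match — must end with "cb"

ii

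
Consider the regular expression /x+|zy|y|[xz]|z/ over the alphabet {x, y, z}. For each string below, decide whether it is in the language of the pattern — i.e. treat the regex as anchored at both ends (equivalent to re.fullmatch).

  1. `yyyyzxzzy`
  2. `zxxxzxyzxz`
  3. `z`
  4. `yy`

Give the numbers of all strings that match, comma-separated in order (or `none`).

1 → no match
2 → no match
3 → match
4 → no match

3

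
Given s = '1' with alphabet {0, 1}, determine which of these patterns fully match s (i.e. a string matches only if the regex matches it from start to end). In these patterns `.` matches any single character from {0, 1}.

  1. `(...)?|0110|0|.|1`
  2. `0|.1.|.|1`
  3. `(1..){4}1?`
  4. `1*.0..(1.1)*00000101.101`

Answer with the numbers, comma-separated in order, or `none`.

1 → match
2 → match
3 → no match
4 → no match — must end with '101'

1, 2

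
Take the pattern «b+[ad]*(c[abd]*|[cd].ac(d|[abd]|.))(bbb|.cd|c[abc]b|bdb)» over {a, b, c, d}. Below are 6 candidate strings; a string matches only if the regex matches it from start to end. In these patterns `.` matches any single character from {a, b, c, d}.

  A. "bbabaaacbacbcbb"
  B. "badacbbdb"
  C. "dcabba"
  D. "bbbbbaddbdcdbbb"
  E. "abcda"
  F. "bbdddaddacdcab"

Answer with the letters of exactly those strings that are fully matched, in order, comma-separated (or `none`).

A → no match
B → match
C → no match — must start with "b"
D → no match
E → no match — must start with "b"
F → match

B, F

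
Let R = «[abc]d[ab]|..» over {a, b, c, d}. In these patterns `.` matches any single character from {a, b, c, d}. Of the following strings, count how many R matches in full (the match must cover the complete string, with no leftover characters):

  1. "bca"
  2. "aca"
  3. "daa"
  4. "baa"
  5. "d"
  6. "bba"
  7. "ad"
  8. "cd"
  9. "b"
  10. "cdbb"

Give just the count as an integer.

1 → no match
2 → no match
3 → no match
4 → no match
5 → no match
6 → no match
7 → match
8 → match
9 → no match
10 → no match
Total matched: 2

2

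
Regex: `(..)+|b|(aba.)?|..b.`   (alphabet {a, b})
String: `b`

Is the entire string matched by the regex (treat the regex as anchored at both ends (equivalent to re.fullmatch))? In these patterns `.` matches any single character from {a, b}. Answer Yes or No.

Yes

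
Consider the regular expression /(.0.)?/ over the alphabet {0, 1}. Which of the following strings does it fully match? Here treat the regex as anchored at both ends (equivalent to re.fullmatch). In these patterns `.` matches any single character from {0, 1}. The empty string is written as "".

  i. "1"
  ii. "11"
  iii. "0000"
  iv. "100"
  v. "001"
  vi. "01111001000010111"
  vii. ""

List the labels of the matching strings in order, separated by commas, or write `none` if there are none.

iv, v, vii

i → no match
ii → no match
iii → no match
iv → match
v → match
vi → no match
vii → match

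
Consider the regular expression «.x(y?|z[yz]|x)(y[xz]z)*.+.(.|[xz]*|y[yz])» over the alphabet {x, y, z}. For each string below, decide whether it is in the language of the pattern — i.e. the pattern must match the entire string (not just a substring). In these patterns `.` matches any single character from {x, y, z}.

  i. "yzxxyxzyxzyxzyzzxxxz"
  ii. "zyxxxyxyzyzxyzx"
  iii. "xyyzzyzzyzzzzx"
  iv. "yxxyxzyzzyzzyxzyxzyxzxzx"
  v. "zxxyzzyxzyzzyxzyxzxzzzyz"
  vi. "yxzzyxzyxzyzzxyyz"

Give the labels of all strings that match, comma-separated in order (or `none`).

i → no match
ii → no match
iii → no match
iv → match
v → match
vi → match

iv, v, vi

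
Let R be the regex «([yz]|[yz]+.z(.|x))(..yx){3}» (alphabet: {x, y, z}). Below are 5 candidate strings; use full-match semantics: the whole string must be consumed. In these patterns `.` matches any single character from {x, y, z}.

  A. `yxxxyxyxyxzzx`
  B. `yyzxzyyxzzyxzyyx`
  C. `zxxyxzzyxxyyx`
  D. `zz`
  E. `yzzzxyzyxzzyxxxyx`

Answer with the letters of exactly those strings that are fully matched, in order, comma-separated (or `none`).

A → no match — must end with `yx`
B → match
C → match
D. `zz` → no match — must end with `yx`
E → match

B, C, E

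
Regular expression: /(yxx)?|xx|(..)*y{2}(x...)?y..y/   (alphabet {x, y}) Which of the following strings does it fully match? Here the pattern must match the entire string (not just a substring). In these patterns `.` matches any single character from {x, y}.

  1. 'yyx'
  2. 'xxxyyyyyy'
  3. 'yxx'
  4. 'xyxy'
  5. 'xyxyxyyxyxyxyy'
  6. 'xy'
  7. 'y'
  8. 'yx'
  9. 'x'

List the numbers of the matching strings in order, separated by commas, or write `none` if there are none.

1 → no match
2 → no match
3 → match
4 → no match
5 → no match
6 → no match
7 → no match
8 → no match
9 → no match

3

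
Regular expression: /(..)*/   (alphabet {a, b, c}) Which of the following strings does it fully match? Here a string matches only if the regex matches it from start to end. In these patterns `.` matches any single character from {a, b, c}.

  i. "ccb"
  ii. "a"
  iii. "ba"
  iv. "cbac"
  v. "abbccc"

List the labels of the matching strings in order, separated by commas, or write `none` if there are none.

i. "ccb" → no match
ii. "a" → no match
iii. "ba" → match
iv. "cbac" → match
v. "abbccc" → match

iii, iv, v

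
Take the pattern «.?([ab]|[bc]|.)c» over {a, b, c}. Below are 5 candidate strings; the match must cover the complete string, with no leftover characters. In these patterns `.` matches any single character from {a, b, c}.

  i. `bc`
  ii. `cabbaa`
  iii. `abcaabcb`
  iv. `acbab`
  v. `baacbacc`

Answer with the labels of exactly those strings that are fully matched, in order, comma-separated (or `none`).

i

i → match
ii → no match — must end with `c`
iii → no match — must end with `c`
iv → no match — must end with `c`
v → no match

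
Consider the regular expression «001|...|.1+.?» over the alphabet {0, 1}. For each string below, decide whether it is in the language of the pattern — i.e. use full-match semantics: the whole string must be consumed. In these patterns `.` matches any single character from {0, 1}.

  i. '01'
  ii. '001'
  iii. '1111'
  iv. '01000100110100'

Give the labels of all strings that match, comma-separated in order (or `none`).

i, ii, iii

i → match
ii → match
iii → match
iv → no match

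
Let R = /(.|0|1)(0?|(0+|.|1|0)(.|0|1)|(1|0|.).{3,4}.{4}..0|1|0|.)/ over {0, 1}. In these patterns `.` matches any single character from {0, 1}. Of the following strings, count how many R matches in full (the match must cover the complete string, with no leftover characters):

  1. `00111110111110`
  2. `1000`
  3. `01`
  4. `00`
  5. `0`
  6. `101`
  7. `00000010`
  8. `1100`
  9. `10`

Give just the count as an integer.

6

1 → no match
2 → match
3 → match
4 → match
5 → match
6 → match
7 → no match
8 → no match
9 → match
Total matched: 6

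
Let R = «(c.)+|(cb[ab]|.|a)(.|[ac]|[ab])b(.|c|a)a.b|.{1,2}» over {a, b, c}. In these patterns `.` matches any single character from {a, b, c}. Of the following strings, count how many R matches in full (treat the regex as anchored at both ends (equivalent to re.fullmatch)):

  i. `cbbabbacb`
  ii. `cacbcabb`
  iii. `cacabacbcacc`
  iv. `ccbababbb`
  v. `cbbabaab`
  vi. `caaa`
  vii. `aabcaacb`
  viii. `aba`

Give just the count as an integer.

1

i → match
ii → no match
iii → no match
iv → no match
v → no match
vi → no match
vii → no match
viii → no match
Total matched: 1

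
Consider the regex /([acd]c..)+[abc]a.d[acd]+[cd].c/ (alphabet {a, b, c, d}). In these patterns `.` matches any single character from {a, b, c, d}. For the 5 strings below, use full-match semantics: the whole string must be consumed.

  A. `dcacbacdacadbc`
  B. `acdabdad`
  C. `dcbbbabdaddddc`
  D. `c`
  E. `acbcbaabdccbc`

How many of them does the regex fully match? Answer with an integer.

2

A → match
B → no match — must end with `c`
C → match
D → no match
E → no match
Total matched: 2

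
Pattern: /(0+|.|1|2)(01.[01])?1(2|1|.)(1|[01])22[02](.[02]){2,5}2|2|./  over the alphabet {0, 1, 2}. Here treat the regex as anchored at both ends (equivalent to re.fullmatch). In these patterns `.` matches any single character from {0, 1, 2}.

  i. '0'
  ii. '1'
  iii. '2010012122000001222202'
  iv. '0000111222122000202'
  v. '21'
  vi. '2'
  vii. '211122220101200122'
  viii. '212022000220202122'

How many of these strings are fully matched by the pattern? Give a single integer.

7

i. '0' → match
ii. '1' → match
iii → match
iv → match
v. '21' → no match
vi. '2' → match
vii → match
viii → match
Total matched: 7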